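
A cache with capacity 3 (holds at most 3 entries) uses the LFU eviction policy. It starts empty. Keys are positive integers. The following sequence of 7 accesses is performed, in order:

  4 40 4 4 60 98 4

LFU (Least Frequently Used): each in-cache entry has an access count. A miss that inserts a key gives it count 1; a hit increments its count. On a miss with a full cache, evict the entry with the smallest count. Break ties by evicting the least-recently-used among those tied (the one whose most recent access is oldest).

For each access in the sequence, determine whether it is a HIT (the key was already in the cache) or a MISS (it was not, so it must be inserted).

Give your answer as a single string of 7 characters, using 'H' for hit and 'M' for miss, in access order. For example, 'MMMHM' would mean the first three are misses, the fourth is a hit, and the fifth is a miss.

LFU simulation (capacity=3):
  1. access 4: MISS. Cache: [4(c=1)]
  2. access 40: MISS. Cache: [4(c=1) 40(c=1)]
  3. access 4: HIT, count now 2. Cache: [40(c=1) 4(c=2)]
  4. access 4: HIT, count now 3. Cache: [40(c=1) 4(c=3)]
  5. access 60: MISS. Cache: [40(c=1) 60(c=1) 4(c=3)]
  6. access 98: MISS, evict 40(c=1). Cache: [60(c=1) 98(c=1) 4(c=3)]
  7. access 4: HIT, count now 4. Cache: [60(c=1) 98(c=1) 4(c=4)]
Total: 3 hits, 4 misses, 1 evictions

Answer: MMHHMMH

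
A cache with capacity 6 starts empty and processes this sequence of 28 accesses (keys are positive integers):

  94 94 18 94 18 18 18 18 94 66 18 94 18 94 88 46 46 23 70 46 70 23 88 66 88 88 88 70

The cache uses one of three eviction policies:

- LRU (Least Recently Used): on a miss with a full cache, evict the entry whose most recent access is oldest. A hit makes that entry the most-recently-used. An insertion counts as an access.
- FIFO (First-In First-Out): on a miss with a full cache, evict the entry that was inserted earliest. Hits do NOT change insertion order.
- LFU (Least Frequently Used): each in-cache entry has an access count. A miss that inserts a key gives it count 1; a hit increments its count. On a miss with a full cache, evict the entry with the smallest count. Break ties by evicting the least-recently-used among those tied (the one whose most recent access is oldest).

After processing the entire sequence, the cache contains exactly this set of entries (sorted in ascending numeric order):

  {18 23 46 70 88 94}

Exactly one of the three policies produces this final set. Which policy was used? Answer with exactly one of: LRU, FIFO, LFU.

Answer: LFU

Derivation:
Simulating under each policy and comparing final sets:
  LRU: final set = {23 46 66 70 88 94} -> differs
  FIFO: final set = {18 23 46 66 70 88} -> differs
  LFU: final set = {18 23 46 70 88 94} -> MATCHES target
Only LFU produces the target set.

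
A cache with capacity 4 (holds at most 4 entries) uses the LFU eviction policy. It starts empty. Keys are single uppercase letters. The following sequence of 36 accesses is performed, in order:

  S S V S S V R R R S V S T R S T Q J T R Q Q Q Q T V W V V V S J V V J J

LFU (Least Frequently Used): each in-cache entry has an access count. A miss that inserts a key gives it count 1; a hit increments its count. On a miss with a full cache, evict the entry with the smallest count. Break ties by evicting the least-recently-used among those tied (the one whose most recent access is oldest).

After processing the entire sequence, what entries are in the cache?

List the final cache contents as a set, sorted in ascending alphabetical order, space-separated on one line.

LFU simulation (capacity=4):
  1. access S: MISS. Cache: [S(c=1)]
  2. access S: HIT, count now 2. Cache: [S(c=2)]
  3. access V: MISS. Cache: [V(c=1) S(c=2)]
  4. access S: HIT, count now 3. Cache: [V(c=1) S(c=3)]
  5. access S: HIT, count now 4. Cache: [V(c=1) S(c=4)]
  6. access V: HIT, count now 2. Cache: [V(c=2) S(c=4)]
  7. access R: MISS. Cache: [R(c=1) V(c=2) S(c=4)]
  8. access R: HIT, count now 2. Cache: [V(c=2) R(c=2) S(c=4)]
  9. access R: HIT, count now 3. Cache: [V(c=2) R(c=3) S(c=4)]
  10. access S: HIT, count now 5. Cache: [V(c=2) R(c=3) S(c=5)]
  11. access V: HIT, count now 3. Cache: [R(c=3) V(c=3) S(c=5)]
  12. access S: HIT, count now 6. Cache: [R(c=3) V(c=3) S(c=6)]
  13. access T: MISS. Cache: [T(c=1) R(c=3) V(c=3) S(c=6)]
  14. access R: HIT, count now 4. Cache: [T(c=1) V(c=3) R(c=4) S(c=6)]
  15. access S: HIT, count now 7. Cache: [T(c=1) V(c=3) R(c=4) S(c=7)]
  16. access T: HIT, count now 2. Cache: [T(c=2) V(c=3) R(c=4) S(c=7)]
  17. access Q: MISS, evict T(c=2). Cache: [Q(c=1) V(c=3) R(c=4) S(c=7)]
  18. access J: MISS, evict Q(c=1). Cache: [J(c=1) V(c=3) R(c=4) S(c=7)]
  19. access T: MISS, evict J(c=1). Cache: [T(c=1) V(c=3) R(c=4) S(c=7)]
  20. access R: HIT, count now 5. Cache: [T(c=1) V(c=3) R(c=5) S(c=7)]
  21. access Q: MISS, evict T(c=1). Cache: [Q(c=1) V(c=3) R(c=5) S(c=7)]
  22. access Q: HIT, count now 2. Cache: [Q(c=2) V(c=3) R(c=5) S(c=7)]
  23. access Q: HIT, count now 3. Cache: [V(c=3) Q(c=3) R(c=5) S(c=7)]
  24. access Q: HIT, count now 4. Cache: [V(c=3) Q(c=4) R(c=5) S(c=7)]
  25. access T: MISS, evict V(c=3). Cache: [T(c=1) Q(c=4) R(c=5) S(c=7)]
  26. access V: MISS, evict T(c=1). Cache: [V(c=1) Q(c=4) R(c=5) S(c=7)]
  27. access W: MISS, evict V(c=1). Cache: [W(c=1) Q(c=4) R(c=5) S(c=7)]
  28. access V: MISS, evict W(c=1). Cache: [V(c=1) Q(c=4) R(c=5) S(c=7)]
  29. access V: HIT, count now 2. Cache: [V(c=2) Q(c=4) R(c=5) S(c=7)]
  30. access V: HIT, count now 3. Cache: [V(c=3) Q(c=4) R(c=5) S(c=7)]
  31. access S: HIT, count now 8. Cache: [V(c=3) Q(c=4) R(c=5) S(c=8)]
  32. access J: MISS, evict V(c=3). Cache: [J(c=1) Q(c=4) R(c=5) S(c=8)]
  33. access V: MISS, evict J(c=1). Cache: [V(c=1) Q(c=4) R(c=5) S(c=8)]
  34. access V: HIT, count now 2. Cache: [V(c=2) Q(c=4) R(c=5) S(c=8)]
  35. access J: MISS, evict V(c=2). Cache: [J(c=1) Q(c=4) R(c=5) S(c=8)]
  36. access J: HIT, count now 2. Cache: [J(c=2) Q(c=4) R(c=5) S(c=8)]
Total: 21 hits, 15 misses, 11 evictions

Answer: J Q R S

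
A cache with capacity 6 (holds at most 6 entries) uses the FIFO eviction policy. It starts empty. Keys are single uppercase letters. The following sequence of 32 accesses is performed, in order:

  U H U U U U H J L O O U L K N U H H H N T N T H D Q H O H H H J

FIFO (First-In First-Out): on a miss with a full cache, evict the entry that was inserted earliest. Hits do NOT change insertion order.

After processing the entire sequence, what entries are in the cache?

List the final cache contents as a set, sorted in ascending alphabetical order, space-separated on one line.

FIFO simulation (capacity=6):
  1. access U: MISS. Cache (old->new): [U]
  2. access H: MISS. Cache (old->new): [U H]
  3. access U: HIT. Cache (old->new): [U H]
  4. access U: HIT. Cache (old->new): [U H]
  5. access U: HIT. Cache (old->new): [U H]
  6. access U: HIT. Cache (old->new): [U H]
  7. access H: HIT. Cache (old->new): [U H]
  8. access J: MISS. Cache (old->new): [U H J]
  9. access L: MISS. Cache (old->new): [U H J L]
  10. access O: MISS. Cache (old->new): [U H J L O]
  11. access O: HIT. Cache (old->new): [U H J L O]
  12. access U: HIT. Cache (old->new): [U H J L O]
  13. access L: HIT. Cache (old->new): [U H J L O]
  14. access K: MISS. Cache (old->new): [U H J L O K]
  15. access N: MISS, evict U. Cache (old->new): [H J L O K N]
  16. access U: MISS, evict H. Cache (old->new): [J L O K N U]
  17. access H: MISS, evict J. Cache (old->new): [L O K N U H]
  18. access H: HIT. Cache (old->new): [L O K N U H]
  19. access H: HIT. Cache (old->new): [L O K N U H]
  20. access N: HIT. Cache (old->new): [L O K N U H]
  21. access T: MISS, evict L. Cache (old->new): [O K N U H T]
  22. access N: HIT. Cache (old->new): [O K N U H T]
  23. access T: HIT. Cache (old->new): [O K N U H T]
  24. access H: HIT. Cache (old->new): [O K N U H T]
  25. access D: MISS, evict O. Cache (old->new): [K N U H T D]
  26. access Q: MISS, evict K. Cache (old->new): [N U H T D Q]
  27. access H: HIT. Cache (old->new): [N U H T D Q]
  28. access O: MISS, evict N. Cache (old->new): [U H T D Q O]
  29. access H: HIT. Cache (old->new): [U H T D Q O]
  30. access H: HIT. Cache (old->new): [U H T D Q O]
  31. access H: HIT. Cache (old->new): [U H T D Q O]
  32. access J: MISS, evict U. Cache (old->new): [H T D Q O J]
Total: 18 hits, 14 misses, 8 evictions

Answer: D H J O Q T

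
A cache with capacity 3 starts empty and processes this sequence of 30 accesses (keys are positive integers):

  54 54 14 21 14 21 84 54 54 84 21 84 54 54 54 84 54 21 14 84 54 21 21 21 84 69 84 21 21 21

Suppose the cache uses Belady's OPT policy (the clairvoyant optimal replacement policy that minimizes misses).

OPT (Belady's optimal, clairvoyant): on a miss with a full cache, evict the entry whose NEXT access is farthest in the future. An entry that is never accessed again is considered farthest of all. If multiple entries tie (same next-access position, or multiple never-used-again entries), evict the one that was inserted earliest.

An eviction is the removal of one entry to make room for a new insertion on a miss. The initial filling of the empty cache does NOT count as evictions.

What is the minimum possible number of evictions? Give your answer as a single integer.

Answer: 4

Derivation:
OPT (Belady) simulation (capacity=3):
  1. access 54: MISS. Cache: [54]
  2. access 54: HIT. Next use of 54: step 8. Cache: [54]
  3. access 14: MISS. Cache: [54 14]
  4. access 21: MISS. Cache: [54 14 21]
  5. access 14: HIT. Next use of 14: step 19. Cache: [54 14 21]
  6. access 21: HIT. Next use of 21: step 11. Cache: [54 14 21]
  7. access 84: MISS, evict 14 (next use: step 19). Cache: [54 21 84]
  8. access 54: HIT. Next use of 54: step 9. Cache: [54 21 84]
  9. access 54: HIT. Next use of 54: step 13. Cache: [54 21 84]
  10. access 84: HIT. Next use of 84: step 12. Cache: [54 21 84]
  11. access 21: HIT. Next use of 21: step 18. Cache: [54 21 84]
  12. access 84: HIT. Next use of 84: step 16. Cache: [54 21 84]
  13. access 54: HIT. Next use of 54: step 14. Cache: [54 21 84]
  14. access 54: HIT. Next use of 54: step 15. Cache: [54 21 84]
  15. access 54: HIT. Next use of 54: step 17. Cache: [54 21 84]
  16. access 84: HIT. Next use of 84: step 20. Cache: [54 21 84]
  17. access 54: HIT. Next use of 54: step 21. Cache: [54 21 84]
  18. access 21: HIT. Next use of 21: step 22. Cache: [54 21 84]
  19. access 14: MISS, evict 21 (next use: step 22). Cache: [54 84 14]
  20. access 84: HIT. Next use of 84: step 25. Cache: [54 84 14]
  21. access 54: HIT. Next use of 54: never. Cache: [54 84 14]
  22. access 21: MISS, evict 54 (next use: never). Cache: [84 14 21]
  23. access 21: HIT. Next use of 21: step 24. Cache: [84 14 21]
  24. access 21: HIT. Next use of 21: step 28. Cache: [84 14 21]
  25. access 84: HIT. Next use of 84: step 27. Cache: [84 14 21]
  26. access 69: MISS, evict 14 (next use: never). Cache: [84 21 69]
  27. access 84: HIT. Next use of 84: never. Cache: [84 21 69]
  28. access 21: HIT. Next use of 21: step 29. Cache: [84 21 69]
  29. access 21: HIT. Next use of 21: step 30. Cache: [84 21 69]
  30. access 21: HIT. Next use of 21: never. Cache: [84 21 69]
Total: 23 hits, 7 misses, 4 evictions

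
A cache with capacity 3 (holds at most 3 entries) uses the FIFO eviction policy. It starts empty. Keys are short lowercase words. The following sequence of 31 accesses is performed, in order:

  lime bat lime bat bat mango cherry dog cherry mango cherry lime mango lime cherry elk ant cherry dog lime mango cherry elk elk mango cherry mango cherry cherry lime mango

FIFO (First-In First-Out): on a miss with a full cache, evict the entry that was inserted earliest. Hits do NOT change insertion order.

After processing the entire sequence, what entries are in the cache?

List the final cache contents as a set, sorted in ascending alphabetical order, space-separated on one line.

FIFO simulation (capacity=3):
  1. access lime: MISS. Cache (old->new): [lime]
  2. access bat: MISS. Cache (old->new): [lime bat]
  3. access lime: HIT. Cache (old->new): [lime bat]
  4. access bat: HIT. Cache (old->new): [lime bat]
  5. access bat: HIT. Cache (old->new): [lime bat]
  6. access mango: MISS. Cache (old->new): [lime bat mango]
  7. access cherry: MISS, evict lime. Cache (old->new): [bat mango cherry]
  8. access dog: MISS, evict bat. Cache (old->new): [mango cherry dog]
  9. access cherry: HIT. Cache (old->new): [mango cherry dog]
  10. access mango: HIT. Cache (old->new): [mango cherry dog]
  11. access cherry: HIT. Cache (old->new): [mango cherry dog]
  12. access lime: MISS, evict mango. Cache (old->new): [cherry dog lime]
  13. access mango: MISS, evict cherry. Cache (old->new): [dog lime mango]
  14. access lime: HIT. Cache (old->new): [dog lime mango]
  15. access cherry: MISS, evict dog. Cache (old->new): [lime mango cherry]
  16. access elk: MISS, evict lime. Cache (old->new): [mango cherry elk]
  17. access ant: MISS, evict mango. Cache (old->new): [cherry elk ant]
  18. access cherry: HIT. Cache (old->new): [cherry elk ant]
  19. access dog: MISS, evict cherry. Cache (old->new): [elk ant dog]
  20. access lime: MISS, evict elk. Cache (old->new): [ant dog lime]
  21. access mango: MISS, evict ant. Cache (old->new): [dog lime mango]
  22. access cherry: MISS, evict dog. Cache (old->new): [lime mango cherry]
  23. access elk: MISS, evict lime. Cache (old->new): [mango cherry elk]
  24. access elk: HIT. Cache (old->new): [mango cherry elk]
  25. access mango: HIT. Cache (old->new): [mango cherry elk]
  26. access cherry: HIT. Cache (old->new): [mango cherry elk]
  27. access mango: HIT. Cache (old->new): [mango cherry elk]
  28. access cherry: HIT. Cache (old->new): [mango cherry elk]
  29. access cherry: HIT. Cache (old->new): [mango cherry elk]
  30. access lime: MISS, evict mango. Cache (old->new): [cherry elk lime]
  31. access mango: MISS, evict cherry. Cache (old->new): [elk lime mango]
Total: 14 hits, 17 misses, 14 evictions

Answer: elk lime mango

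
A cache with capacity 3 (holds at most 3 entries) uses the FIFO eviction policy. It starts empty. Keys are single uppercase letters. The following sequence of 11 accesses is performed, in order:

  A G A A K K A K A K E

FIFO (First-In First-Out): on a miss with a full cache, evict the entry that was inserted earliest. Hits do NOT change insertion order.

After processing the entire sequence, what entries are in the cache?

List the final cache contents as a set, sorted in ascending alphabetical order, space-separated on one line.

FIFO simulation (capacity=3):
  1. access A: MISS. Cache (old->new): [A]
  2. access G: MISS. Cache (old->new): [A G]
  3. access A: HIT. Cache (old->new): [A G]
  4. access A: HIT. Cache (old->new): [A G]
  5. access K: MISS. Cache (old->new): [A G K]
  6. access K: HIT. Cache (old->new): [A G K]
  7. access A: HIT. Cache (old->new): [A G K]
  8. access K: HIT. Cache (old->new): [A G K]
  9. access A: HIT. Cache (old->new): [A G K]
  10. access K: HIT. Cache (old->new): [A G K]
  11. access E: MISS, evict A. Cache (old->new): [G K E]
Total: 7 hits, 4 misses, 1 evictions

Answer: E G K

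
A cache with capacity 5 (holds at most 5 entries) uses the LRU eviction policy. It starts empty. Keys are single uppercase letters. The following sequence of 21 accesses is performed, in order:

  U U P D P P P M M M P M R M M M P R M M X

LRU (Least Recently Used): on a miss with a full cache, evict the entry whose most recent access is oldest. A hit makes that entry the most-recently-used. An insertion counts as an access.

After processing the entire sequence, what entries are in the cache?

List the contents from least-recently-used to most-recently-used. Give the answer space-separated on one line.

LRU simulation (capacity=5):
  1. access U: MISS. Cache (LRU->MRU): [U]
  2. access U: HIT. Cache (LRU->MRU): [U]
  3. access P: MISS. Cache (LRU->MRU): [U P]
  4. access D: MISS. Cache (LRU->MRU): [U P D]
  5. access P: HIT. Cache (LRU->MRU): [U D P]
  6. access P: HIT. Cache (LRU->MRU): [U D P]
  7. access P: HIT. Cache (LRU->MRU): [U D P]
  8. access M: MISS. Cache (LRU->MRU): [U D P M]
  9. access M: HIT. Cache (LRU->MRU): [U D P M]
  10. access M: HIT. Cache (LRU->MRU): [U D P M]
  11. access P: HIT. Cache (LRU->MRU): [U D M P]
  12. access M: HIT. Cache (LRU->MRU): [U D P M]
  13. access R: MISS. Cache (LRU->MRU): [U D P M R]
  14. access M: HIT. Cache (LRU->MRU): [U D P R M]
  15. access M: HIT. Cache (LRU->MRU): [U D P R M]
  16. access M: HIT. Cache (LRU->MRU): [U D P R M]
  17. access P: HIT. Cache (LRU->MRU): [U D R M P]
  18. access R: HIT. Cache (LRU->MRU): [U D M P R]
  19. access M: HIT. Cache (LRU->MRU): [U D P R M]
  20. access M: HIT. Cache (LRU->MRU): [U D P R M]
  21. access X: MISS, evict U. Cache (LRU->MRU): [D P R M X]
Total: 15 hits, 6 misses, 1 evictions

Answer: D P R M X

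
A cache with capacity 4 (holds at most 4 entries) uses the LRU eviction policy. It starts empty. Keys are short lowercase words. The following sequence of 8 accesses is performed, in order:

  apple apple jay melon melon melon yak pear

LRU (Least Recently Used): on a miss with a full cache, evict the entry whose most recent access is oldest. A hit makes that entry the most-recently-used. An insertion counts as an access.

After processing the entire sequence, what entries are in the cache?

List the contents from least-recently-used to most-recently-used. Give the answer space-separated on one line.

LRU simulation (capacity=4):
  1. access apple: MISS. Cache (LRU->MRU): [apple]
  2. access apple: HIT. Cache (LRU->MRU): [apple]
  3. access jay: MISS. Cache (LRU->MRU): [apple jay]
  4. access melon: MISS. Cache (LRU->MRU): [apple jay melon]
  5. access melon: HIT. Cache (LRU->MRU): [apple jay melon]
  6. access melon: HIT. Cache (LRU->MRU): [apple jay melon]
  7. access yak: MISS. Cache (LRU->MRU): [apple jay melon yak]
  8. access pear: MISS, evict apple. Cache (LRU->MRU): [jay melon yak pear]
Total: 3 hits, 5 misses, 1 evictions

Answer: jay melon yak pear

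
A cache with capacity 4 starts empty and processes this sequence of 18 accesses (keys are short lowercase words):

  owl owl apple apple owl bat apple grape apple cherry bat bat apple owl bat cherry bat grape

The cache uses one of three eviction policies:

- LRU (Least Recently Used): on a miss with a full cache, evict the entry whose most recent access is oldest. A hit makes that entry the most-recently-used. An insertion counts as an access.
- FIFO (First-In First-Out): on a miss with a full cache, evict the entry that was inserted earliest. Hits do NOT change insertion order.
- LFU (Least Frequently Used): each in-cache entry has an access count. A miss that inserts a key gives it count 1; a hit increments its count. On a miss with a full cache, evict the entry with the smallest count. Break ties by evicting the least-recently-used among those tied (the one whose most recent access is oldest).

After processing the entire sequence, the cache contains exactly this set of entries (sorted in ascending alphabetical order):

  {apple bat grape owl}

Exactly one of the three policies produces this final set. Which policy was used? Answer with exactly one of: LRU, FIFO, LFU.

Answer: LFU

Derivation:
Simulating under each policy and comparing final sets:
  LRU: final set = {bat cherry grape owl} -> differs
  FIFO: final set = {bat cherry grape owl} -> differs
  LFU: final set = {apple bat grape owl} -> MATCHES target
Only LFU produces the target set.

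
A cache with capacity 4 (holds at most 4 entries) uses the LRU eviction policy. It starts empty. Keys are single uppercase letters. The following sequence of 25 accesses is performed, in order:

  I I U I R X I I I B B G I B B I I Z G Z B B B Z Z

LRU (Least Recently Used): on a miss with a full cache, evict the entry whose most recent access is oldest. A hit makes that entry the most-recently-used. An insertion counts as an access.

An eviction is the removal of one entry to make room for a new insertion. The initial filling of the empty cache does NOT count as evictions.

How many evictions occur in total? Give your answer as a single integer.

LRU simulation (capacity=4):
  1. access I: MISS. Cache (LRU->MRU): [I]
  2. access I: HIT. Cache (LRU->MRU): [I]
  3. access U: MISS. Cache (LRU->MRU): [I U]
  4. access I: HIT. Cache (LRU->MRU): [U I]
  5. access R: MISS. Cache (LRU->MRU): [U I R]
  6. access X: MISS. Cache (LRU->MRU): [U I R X]
  7. access I: HIT. Cache (LRU->MRU): [U R X I]
  8. access I: HIT. Cache (LRU->MRU): [U R X I]
  9. access I: HIT. Cache (LRU->MRU): [U R X I]
  10. access B: MISS, evict U. Cache (LRU->MRU): [R X I B]
  11. access B: HIT. Cache (LRU->MRU): [R X I B]
  12. access G: MISS, evict R. Cache (LRU->MRU): [X I B G]
  13. access I: HIT. Cache (LRU->MRU): [X B G I]
  14. access B: HIT. Cache (LRU->MRU): [X G I B]
  15. access B: HIT. Cache (LRU->MRU): [X G I B]
  16. access I: HIT. Cache (LRU->MRU): [X G B I]
  17. access I: HIT. Cache (LRU->MRU): [X G B I]
  18. access Z: MISS, evict X. Cache (LRU->MRU): [G B I Z]
  19. access G: HIT. Cache (LRU->MRU): [B I Z G]
  20. access Z: HIT. Cache (LRU->MRU): [B I G Z]
  21. access B: HIT. Cache (LRU->MRU): [I G Z B]
  22. access B: HIT. Cache (LRU->MRU): [I G Z B]
  23. access B: HIT. Cache (LRU->MRU): [I G Z B]
  24. access Z: HIT. Cache (LRU->MRU): [I G B Z]
  25. access Z: HIT. Cache (LRU->MRU): [I G B Z]
Total: 18 hits, 7 misses, 3 evictions

Answer: 3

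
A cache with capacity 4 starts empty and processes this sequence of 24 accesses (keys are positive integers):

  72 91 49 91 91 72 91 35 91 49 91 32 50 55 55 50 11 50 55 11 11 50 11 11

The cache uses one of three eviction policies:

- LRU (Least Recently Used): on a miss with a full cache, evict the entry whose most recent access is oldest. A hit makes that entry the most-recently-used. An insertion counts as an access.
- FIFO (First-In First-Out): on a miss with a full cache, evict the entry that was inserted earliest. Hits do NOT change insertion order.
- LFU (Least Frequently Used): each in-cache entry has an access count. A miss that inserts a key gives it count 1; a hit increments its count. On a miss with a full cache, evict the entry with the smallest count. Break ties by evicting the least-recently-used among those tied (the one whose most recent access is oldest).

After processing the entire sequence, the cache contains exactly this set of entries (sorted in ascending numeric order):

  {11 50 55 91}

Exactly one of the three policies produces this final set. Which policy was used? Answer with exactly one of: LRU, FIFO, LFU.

Simulating under each policy and comparing final sets:
  LRU: final set = {11 32 50 55} -> differs
  FIFO: final set = {11 32 50 55} -> differs
  LFU: final set = {11 50 55 91} -> MATCHES target
Only LFU produces the target set.

Answer: LFU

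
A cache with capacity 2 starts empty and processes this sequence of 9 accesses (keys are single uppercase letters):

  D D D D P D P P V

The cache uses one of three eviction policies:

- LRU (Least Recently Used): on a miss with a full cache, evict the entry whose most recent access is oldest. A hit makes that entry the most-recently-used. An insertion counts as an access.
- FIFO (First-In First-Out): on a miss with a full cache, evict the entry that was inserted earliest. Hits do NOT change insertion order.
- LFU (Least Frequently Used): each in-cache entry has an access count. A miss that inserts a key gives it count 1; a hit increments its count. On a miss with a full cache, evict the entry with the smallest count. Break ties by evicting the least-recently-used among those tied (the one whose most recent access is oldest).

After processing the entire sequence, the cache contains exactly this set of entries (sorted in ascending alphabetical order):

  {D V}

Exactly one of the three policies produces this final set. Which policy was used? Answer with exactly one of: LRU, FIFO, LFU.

Simulating under each policy and comparing final sets:
  LRU: final set = {P V} -> differs
  FIFO: final set = {P V} -> differs
  LFU: final set = {D V} -> MATCHES target
Only LFU produces the target set.

Answer: LFU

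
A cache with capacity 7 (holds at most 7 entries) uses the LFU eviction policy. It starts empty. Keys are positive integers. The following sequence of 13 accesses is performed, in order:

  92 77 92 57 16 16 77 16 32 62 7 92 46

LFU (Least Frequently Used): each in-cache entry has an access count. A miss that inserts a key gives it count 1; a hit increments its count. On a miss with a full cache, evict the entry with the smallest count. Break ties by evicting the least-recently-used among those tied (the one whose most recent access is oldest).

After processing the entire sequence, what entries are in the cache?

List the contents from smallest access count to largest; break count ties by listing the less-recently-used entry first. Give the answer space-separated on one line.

Answer: 32 62 7 46 77 16 92

Derivation:
LFU simulation (capacity=7):
  1. access 92: MISS. Cache: [92(c=1)]
  2. access 77: MISS. Cache: [92(c=1) 77(c=1)]
  3. access 92: HIT, count now 2. Cache: [77(c=1) 92(c=2)]
  4. access 57: MISS. Cache: [77(c=1) 57(c=1) 92(c=2)]
  5. access 16: MISS. Cache: [77(c=1) 57(c=1) 16(c=1) 92(c=2)]
  6. access 16: HIT, count now 2. Cache: [77(c=1) 57(c=1) 92(c=2) 16(c=2)]
  7. access 77: HIT, count now 2. Cache: [57(c=1) 92(c=2) 16(c=2) 77(c=2)]
  8. access 16: HIT, count now 3. Cache: [57(c=1) 92(c=2) 77(c=2) 16(c=3)]
  9. access 32: MISS. Cache: [57(c=1) 32(c=1) 92(c=2) 77(c=2) 16(c=3)]
  10. access 62: MISS. Cache: [57(c=1) 32(c=1) 62(c=1) 92(c=2) 77(c=2) 16(c=3)]
  11. access 7: MISS. Cache: [57(c=1) 32(c=1) 62(c=1) 7(c=1) 92(c=2) 77(c=2) 16(c=3)]
  12. access 92: HIT, count now 3. Cache: [57(c=1) 32(c=1) 62(c=1) 7(c=1) 77(c=2) 16(c=3) 92(c=3)]
  13. access 46: MISS, evict 57(c=1). Cache: [32(c=1) 62(c=1) 7(c=1) 46(c=1) 77(c=2) 16(c=3) 92(c=3)]
Total: 5 hits, 8 misses, 1 evictions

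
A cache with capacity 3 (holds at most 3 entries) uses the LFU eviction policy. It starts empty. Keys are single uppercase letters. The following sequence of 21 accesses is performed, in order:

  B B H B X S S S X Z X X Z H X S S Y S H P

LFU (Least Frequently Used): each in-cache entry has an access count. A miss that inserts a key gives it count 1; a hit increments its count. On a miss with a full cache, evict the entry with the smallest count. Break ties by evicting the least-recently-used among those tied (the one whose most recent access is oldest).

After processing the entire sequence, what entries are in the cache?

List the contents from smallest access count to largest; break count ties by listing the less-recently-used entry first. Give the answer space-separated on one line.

Answer: P B S

Derivation:
LFU simulation (capacity=3):
  1. access B: MISS. Cache: [B(c=1)]
  2. access B: HIT, count now 2. Cache: [B(c=2)]
  3. access H: MISS. Cache: [H(c=1) B(c=2)]
  4. access B: HIT, count now 3. Cache: [H(c=1) B(c=3)]
  5. access X: MISS. Cache: [H(c=1) X(c=1) B(c=3)]
  6. access S: MISS, evict H(c=1). Cache: [X(c=1) S(c=1) B(c=3)]
  7. access S: HIT, count now 2. Cache: [X(c=1) S(c=2) B(c=3)]
  8. access S: HIT, count now 3. Cache: [X(c=1) B(c=3) S(c=3)]
  9. access X: HIT, count now 2. Cache: [X(c=2) B(c=3) S(c=3)]
  10. access Z: MISS, evict X(c=2). Cache: [Z(c=1) B(c=3) S(c=3)]
  11. access X: MISS, evict Z(c=1). Cache: [X(c=1) B(c=3) S(c=3)]
  12. access X: HIT, count now 2. Cache: [X(c=2) B(c=3) S(c=3)]
  13. access Z: MISS, evict X(c=2). Cache: [Z(c=1) B(c=3) S(c=3)]
  14. access H: MISS, evict Z(c=1). Cache: [H(c=1) B(c=3) S(c=3)]
  15. access X: MISS, evict H(c=1). Cache: [X(c=1) B(c=3) S(c=3)]
  16. access S: HIT, count now 4. Cache: [X(c=1) B(c=3) S(c=4)]
  17. access S: HIT, count now 5. Cache: [X(c=1) B(c=3) S(c=5)]
  18. access Y: MISS, evict X(c=1). Cache: [Y(c=1) B(c=3) S(c=5)]
  19. access S: HIT, count now 6. Cache: [Y(c=1) B(c=3) S(c=6)]
  20. access H: MISS, evict Y(c=1). Cache: [H(c=1) B(c=3) S(c=6)]
  21. access P: MISS, evict H(c=1). Cache: [P(c=1) B(c=3) S(c=6)]
Total: 9 hits, 12 misses, 9 evictions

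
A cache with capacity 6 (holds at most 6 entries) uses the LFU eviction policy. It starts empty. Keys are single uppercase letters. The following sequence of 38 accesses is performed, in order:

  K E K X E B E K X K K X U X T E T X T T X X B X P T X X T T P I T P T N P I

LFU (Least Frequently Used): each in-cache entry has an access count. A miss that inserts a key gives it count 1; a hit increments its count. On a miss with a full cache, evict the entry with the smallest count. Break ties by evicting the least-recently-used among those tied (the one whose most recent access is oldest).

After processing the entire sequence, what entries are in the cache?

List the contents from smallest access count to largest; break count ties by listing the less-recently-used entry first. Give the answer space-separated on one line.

Answer: I E P K T X

Derivation:
LFU simulation (capacity=6):
  1. access K: MISS. Cache: [K(c=1)]
  2. access E: MISS. Cache: [K(c=1) E(c=1)]
  3. access K: HIT, count now 2. Cache: [E(c=1) K(c=2)]
  4. access X: MISS. Cache: [E(c=1) X(c=1) K(c=2)]
  5. access E: HIT, count now 2. Cache: [X(c=1) K(c=2) E(c=2)]
  6. access B: MISS. Cache: [X(c=1) B(c=1) K(c=2) E(c=2)]
  7. access E: HIT, count now 3. Cache: [X(c=1) B(c=1) K(c=2) E(c=3)]
  8. access K: HIT, count now 3. Cache: [X(c=1) B(c=1) E(c=3) K(c=3)]
  9. access X: HIT, count now 2. Cache: [B(c=1) X(c=2) E(c=3) K(c=3)]
  10. access K: HIT, count now 4. Cache: [B(c=1) X(c=2) E(c=3) K(c=4)]
  11. access K: HIT, count now 5. Cache: [B(c=1) X(c=2) E(c=3) K(c=5)]
  12. access X: HIT, count now 3. Cache: [B(c=1) E(c=3) X(c=3) K(c=5)]
  13. access U: MISS. Cache: [B(c=1) U(c=1) E(c=3) X(c=3) K(c=5)]
  14. access X: HIT, count now 4. Cache: [B(c=1) U(c=1) E(c=3) X(c=4) K(c=5)]
  15. access T: MISS. Cache: [B(c=1) U(c=1) T(c=1) E(c=3) X(c=4) K(c=5)]
  16. access E: HIT, count now 4. Cache: [B(c=1) U(c=1) T(c=1) X(c=4) E(c=4) K(c=5)]
  17. access T: HIT, count now 2. Cache: [B(c=1) U(c=1) T(c=2) X(c=4) E(c=4) K(c=5)]
  18. access X: HIT, count now 5. Cache: [B(c=1) U(c=1) T(c=2) E(c=4) K(c=5) X(c=5)]
  19. access T: HIT, count now 3. Cache: [B(c=1) U(c=1) T(c=3) E(c=4) K(c=5) X(c=5)]
  20. access T: HIT, count now 4. Cache: [B(c=1) U(c=1) E(c=4) T(c=4) K(c=5) X(c=5)]
  21. access X: HIT, count now 6. Cache: [B(c=1) U(c=1) E(c=4) T(c=4) K(c=5) X(c=6)]
  22. access X: HIT, count now 7. Cache: [B(c=1) U(c=1) E(c=4) T(c=4) K(c=5) X(c=7)]
  23. access B: HIT, count now 2. Cache: [U(c=1) B(c=2) E(c=4) T(c=4) K(c=5) X(c=7)]
  24. access X: HIT, count now 8. Cache: [U(c=1) B(c=2) E(c=4) T(c=4) K(c=5) X(c=8)]
  25. access P: MISS, evict U(c=1). Cache: [P(c=1) B(c=2) E(c=4) T(c=4) K(c=5) X(c=8)]
  26. access T: HIT, count now 5. Cache: [P(c=1) B(c=2) E(c=4) K(c=5) T(c=5) X(c=8)]
  27. access X: HIT, count now 9. Cache: [P(c=1) B(c=2) E(c=4) K(c=5) T(c=5) X(c=9)]
  28. access X: HIT, count now 10. Cache: [P(c=1) B(c=2) E(c=4) K(c=5) T(c=5) X(c=10)]
  29. access T: HIT, count now 6. Cache: [P(c=1) B(c=2) E(c=4) K(c=5) T(c=6) X(c=10)]
  30. access T: HIT, count now 7. Cache: [P(c=1) B(c=2) E(c=4) K(c=5) T(c=7) X(c=10)]
  31. access P: HIT, count now 2. Cache: [B(c=2) P(c=2) E(c=4) K(c=5) T(c=7) X(c=10)]
  32. access I: MISS, evict B(c=2). Cache: [I(c=1) P(c=2) E(c=4) K(c=5) T(c=7) X(c=10)]
  33. access T: HIT, count now 8. Cache: [I(c=1) P(c=2) E(c=4) K(c=5) T(c=8) X(c=10)]
  34. access P: HIT, count now 3. Cache: [I(c=1) P(c=3) E(c=4) K(c=5) T(c=8) X(c=10)]
  35. access T: HIT, count now 9. Cache: [I(c=1) P(c=3) E(c=4) K(c=5) T(c=9) X(c=10)]
  36. access N: MISS, evict I(c=1). Cache: [N(c=1) P(c=3) E(c=4) K(c=5) T(c=9) X(c=10)]
  37. access P: HIT, count now 4. Cache: [N(c=1) E(c=4) P(c=4) K(c=5) T(c=9) X(c=10)]
  38. access I: MISS, evict N(c=1). Cache: [I(c=1) E(c=4) P(c=4) K(c=5) T(c=9) X(c=10)]
Total: 28 hits, 10 misses, 4 evictions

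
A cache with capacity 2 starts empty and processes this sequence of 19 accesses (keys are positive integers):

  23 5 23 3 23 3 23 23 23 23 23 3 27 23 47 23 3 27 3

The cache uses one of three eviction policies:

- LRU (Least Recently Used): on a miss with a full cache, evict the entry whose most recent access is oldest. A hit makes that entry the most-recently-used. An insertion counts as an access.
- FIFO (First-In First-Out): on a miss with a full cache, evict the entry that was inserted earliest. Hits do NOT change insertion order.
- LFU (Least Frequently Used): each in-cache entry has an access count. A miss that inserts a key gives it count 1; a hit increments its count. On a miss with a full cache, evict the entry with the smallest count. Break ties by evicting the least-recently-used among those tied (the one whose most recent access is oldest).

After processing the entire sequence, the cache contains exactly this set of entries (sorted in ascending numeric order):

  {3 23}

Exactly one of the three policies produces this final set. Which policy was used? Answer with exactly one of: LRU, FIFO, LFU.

Simulating under each policy and comparing final sets:
  LRU: final set = {3 27} -> differs
  FIFO: final set = {3 27} -> differs
  LFU: final set = {3 23} -> MATCHES target
Only LFU produces the target set.

Answer: LFU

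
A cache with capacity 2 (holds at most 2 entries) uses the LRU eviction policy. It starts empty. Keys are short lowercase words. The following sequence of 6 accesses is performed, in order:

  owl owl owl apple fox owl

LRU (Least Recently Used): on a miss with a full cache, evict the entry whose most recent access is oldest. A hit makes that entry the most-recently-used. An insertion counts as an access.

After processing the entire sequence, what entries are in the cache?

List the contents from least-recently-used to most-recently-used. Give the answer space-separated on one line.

Answer: fox owl

Derivation:
LRU simulation (capacity=2):
  1. access owl: MISS. Cache (LRU->MRU): [owl]
  2. access owl: HIT. Cache (LRU->MRU): [owl]
  3. access owl: HIT. Cache (LRU->MRU): [owl]
  4. access apple: MISS. Cache (LRU->MRU): [owl apple]
  5. access fox: MISS, evict owl. Cache (LRU->MRU): [apple fox]
  6. access owl: MISS, evict apple. Cache (LRU->MRU): [fox owl]
Total: 2 hits, 4 misses, 2 evictions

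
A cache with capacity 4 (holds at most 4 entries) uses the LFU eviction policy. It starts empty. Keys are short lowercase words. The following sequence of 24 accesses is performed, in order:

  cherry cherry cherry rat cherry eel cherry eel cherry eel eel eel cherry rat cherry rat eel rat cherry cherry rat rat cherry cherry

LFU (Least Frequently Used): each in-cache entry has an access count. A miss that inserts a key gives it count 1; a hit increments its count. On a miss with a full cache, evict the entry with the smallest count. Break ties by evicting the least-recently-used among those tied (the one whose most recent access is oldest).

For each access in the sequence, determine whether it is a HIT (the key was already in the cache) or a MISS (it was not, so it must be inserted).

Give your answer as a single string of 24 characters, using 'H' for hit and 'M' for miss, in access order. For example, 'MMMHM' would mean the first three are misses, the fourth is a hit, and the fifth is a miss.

LFU simulation (capacity=4):
  1. access cherry: MISS. Cache: [cherry(c=1)]
  2. access cherry: HIT, count now 2. Cache: [cherry(c=2)]
  3. access cherry: HIT, count now 3. Cache: [cherry(c=3)]
  4. access rat: MISS. Cache: [rat(c=1) cherry(c=3)]
  5. access cherry: HIT, count now 4. Cache: [rat(c=1) cherry(c=4)]
  6. access eel: MISS. Cache: [rat(c=1) eel(c=1) cherry(c=4)]
  7. access cherry: HIT, count now 5. Cache: [rat(c=1) eel(c=1) cherry(c=5)]
  8. access eel: HIT, count now 2. Cache: [rat(c=1) eel(c=2) cherry(c=5)]
  9. access cherry: HIT, count now 6. Cache: [rat(c=1) eel(c=2) cherry(c=6)]
  10. access eel: HIT, count now 3. Cache: [rat(c=1) eel(c=3) cherry(c=6)]
  11. access eel: HIT, count now 4. Cache: [rat(c=1) eel(c=4) cherry(c=6)]
  12. access eel: HIT, count now 5. Cache: [rat(c=1) eel(c=5) cherry(c=6)]
  13. access cherry: HIT, count now 7. Cache: [rat(c=1) eel(c=5) cherry(c=7)]
  14. access rat: HIT, count now 2. Cache: [rat(c=2) eel(c=5) cherry(c=7)]
  15. access cherry: HIT, count now 8. Cache: [rat(c=2) eel(c=5) cherry(c=8)]
  16. access rat: HIT, count now 3. Cache: [rat(c=3) eel(c=5) cherry(c=8)]
  17. access eel: HIT, count now 6. Cache: [rat(c=3) eel(c=6) cherry(c=8)]
  18. access rat: HIT, count now 4. Cache: [rat(c=4) eel(c=6) cherry(c=8)]
  19. access cherry: HIT, count now 9. Cache: [rat(c=4) eel(c=6) cherry(c=9)]
  20. access cherry: HIT, count now 10. Cache: [rat(c=4) eel(c=6) cherry(c=10)]
  21. access rat: HIT, count now 5. Cache: [rat(c=5) eel(c=6) cherry(c=10)]
  22. access rat: HIT, count now 6. Cache: [eel(c=6) rat(c=6) cherry(c=10)]
  23. access cherry: HIT, count now 11. Cache: [eel(c=6) rat(c=6) cherry(c=11)]
  24. access cherry: HIT, count now 12. Cache: [eel(c=6) rat(c=6) cherry(c=12)]
Total: 21 hits, 3 misses, 0 evictions

Answer: MHHMHMHHHHHHHHHHHHHHHHHH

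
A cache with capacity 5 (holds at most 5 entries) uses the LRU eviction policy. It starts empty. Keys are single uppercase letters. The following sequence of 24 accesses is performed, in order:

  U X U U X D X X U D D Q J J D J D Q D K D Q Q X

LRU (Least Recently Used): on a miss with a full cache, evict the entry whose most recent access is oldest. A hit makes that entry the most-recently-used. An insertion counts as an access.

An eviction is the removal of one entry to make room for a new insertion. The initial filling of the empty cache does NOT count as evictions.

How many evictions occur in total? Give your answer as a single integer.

Answer: 2

Derivation:
LRU simulation (capacity=5):
  1. access U: MISS. Cache (LRU->MRU): [U]
  2. access X: MISS. Cache (LRU->MRU): [U X]
  3. access U: HIT. Cache (LRU->MRU): [X U]
  4. access U: HIT. Cache (LRU->MRU): [X U]
  5. access X: HIT. Cache (LRU->MRU): [U X]
  6. access D: MISS. Cache (LRU->MRU): [U X D]
  7. access X: HIT. Cache (LRU->MRU): [U D X]
  8. access X: HIT. Cache (LRU->MRU): [U D X]
  9. access U: HIT. Cache (LRU->MRU): [D X U]
  10. access D: HIT. Cache (LRU->MRU): [X U D]
  11. access D: HIT. Cache (LRU->MRU): [X U D]
  12. access Q: MISS. Cache (LRU->MRU): [X U D Q]
  13. access J: MISS. Cache (LRU->MRU): [X U D Q J]
  14. access J: HIT. Cache (LRU->MRU): [X U D Q J]
  15. access D: HIT. Cache (LRU->MRU): [X U Q J D]
  16. access J: HIT. Cache (LRU->MRU): [X U Q D J]
  17. access D: HIT. Cache (LRU->MRU): [X U Q J D]
  18. access Q: HIT. Cache (LRU->MRU): [X U J D Q]
  19. access D: HIT. Cache (LRU->MRU): [X U J Q D]
  20. access K: MISS, evict X. Cache (LRU->MRU): [U J Q D K]
  21. access D: HIT. Cache (LRU->MRU): [U J Q K D]
  22. access Q: HIT. Cache (LRU->MRU): [U J K D Q]
  23. access Q: HIT. Cache (LRU->MRU): [U J K D Q]
  24. access X: MISS, evict U. Cache (LRU->MRU): [J K D Q X]
Total: 17 hits, 7 misses, 2 evictions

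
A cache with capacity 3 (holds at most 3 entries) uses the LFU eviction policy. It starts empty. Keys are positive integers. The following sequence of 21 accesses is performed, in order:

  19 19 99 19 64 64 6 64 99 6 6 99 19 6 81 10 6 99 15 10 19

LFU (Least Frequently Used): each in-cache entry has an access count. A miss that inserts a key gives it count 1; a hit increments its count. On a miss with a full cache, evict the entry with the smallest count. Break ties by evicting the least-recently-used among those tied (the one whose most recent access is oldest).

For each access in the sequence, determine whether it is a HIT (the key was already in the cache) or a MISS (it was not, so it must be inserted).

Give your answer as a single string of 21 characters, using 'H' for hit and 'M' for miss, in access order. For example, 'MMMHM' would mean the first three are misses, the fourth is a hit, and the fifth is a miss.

Answer: MHMHMHMHMMHMHMMMMMMMH

Derivation:
LFU simulation (capacity=3):
  1. access 19: MISS. Cache: [19(c=1)]
  2. access 19: HIT, count now 2. Cache: [19(c=2)]
  3. access 99: MISS. Cache: [99(c=1) 19(c=2)]
  4. access 19: HIT, count now 3. Cache: [99(c=1) 19(c=3)]
  5. access 64: MISS. Cache: [99(c=1) 64(c=1) 19(c=3)]
  6. access 64: HIT, count now 2. Cache: [99(c=1) 64(c=2) 19(c=3)]
  7. access 6: MISS, evict 99(c=1). Cache: [6(c=1) 64(c=2) 19(c=3)]
  8. access 64: HIT, count now 3. Cache: [6(c=1) 19(c=3) 64(c=3)]
  9. access 99: MISS, evict 6(c=1). Cache: [99(c=1) 19(c=3) 64(c=3)]
  10. access 6: MISS, evict 99(c=1). Cache: [6(c=1) 19(c=3) 64(c=3)]
  11. access 6: HIT, count now 2. Cache: [6(c=2) 19(c=3) 64(c=3)]
  12. access 99: MISS, evict 6(c=2). Cache: [99(c=1) 19(c=3) 64(c=3)]
  13. access 19: HIT, count now 4. Cache: [99(c=1) 64(c=3) 19(c=4)]
  14. access 6: MISS, evict 99(c=1). Cache: [6(c=1) 64(c=3) 19(c=4)]
  15. access 81: MISS, evict 6(c=1). Cache: [81(c=1) 64(c=3) 19(c=4)]
  16. access 10: MISS, evict 81(c=1). Cache: [10(c=1) 64(c=3) 19(c=4)]
  17. access 6: MISS, evict 10(c=1). Cache: [6(c=1) 64(c=3) 19(c=4)]
  18. access 99: MISS, evict 6(c=1). Cache: [99(c=1) 64(c=3) 19(c=4)]
  19. access 15: MISS, evict 99(c=1). Cache: [15(c=1) 64(c=3) 19(c=4)]
  20. access 10: MISS, evict 15(c=1). Cache: [10(c=1) 64(c=3) 19(c=4)]
  21. access 19: HIT, count now 5. Cache: [10(c=1) 64(c=3) 19(c=5)]
Total: 7 hits, 14 misses, 11 evictions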